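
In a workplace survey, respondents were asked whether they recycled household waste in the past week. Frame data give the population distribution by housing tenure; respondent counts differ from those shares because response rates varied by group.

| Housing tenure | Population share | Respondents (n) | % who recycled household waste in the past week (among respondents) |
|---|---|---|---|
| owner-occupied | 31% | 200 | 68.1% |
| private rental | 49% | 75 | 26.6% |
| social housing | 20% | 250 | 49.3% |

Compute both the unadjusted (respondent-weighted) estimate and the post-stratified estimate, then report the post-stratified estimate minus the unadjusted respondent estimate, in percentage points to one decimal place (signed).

Unadjusted (pooled respondent) estimate weights by respondent counts:
  (200/525)×68.1 + (75/525)×26.6 + (250/525)×49.3 = 53.219%
Post-stratified estimate weights by population shares:
  0.31×68.1 + 0.49×26.6 + 0.2×49.3 = 44.005%
Difference = 44.005 − 53.219 = -9.214 pp.

-9.2 percentage points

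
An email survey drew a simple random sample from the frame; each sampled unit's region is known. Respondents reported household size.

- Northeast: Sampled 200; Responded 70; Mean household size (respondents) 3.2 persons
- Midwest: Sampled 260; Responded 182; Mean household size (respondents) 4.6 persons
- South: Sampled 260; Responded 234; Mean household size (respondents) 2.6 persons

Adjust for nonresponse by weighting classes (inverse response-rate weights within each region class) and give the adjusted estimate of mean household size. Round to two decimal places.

3.49

Class response rates: Northeast 70/200 = 35%, Midwest 182/260 = 70%, South 234/260 = 90%.
Weighting each respondent by the inverse class response rate inflates each class back to its sampled size, so the class weight is n_sampled:
  Northeast: 200 × 3.2 = 640
  Midwest: 260 × 4.6 = 1196
  South: 260 × 2.6 = 676
Adjusted estimate = 2512 / 720 = 3.48889 → 3.49.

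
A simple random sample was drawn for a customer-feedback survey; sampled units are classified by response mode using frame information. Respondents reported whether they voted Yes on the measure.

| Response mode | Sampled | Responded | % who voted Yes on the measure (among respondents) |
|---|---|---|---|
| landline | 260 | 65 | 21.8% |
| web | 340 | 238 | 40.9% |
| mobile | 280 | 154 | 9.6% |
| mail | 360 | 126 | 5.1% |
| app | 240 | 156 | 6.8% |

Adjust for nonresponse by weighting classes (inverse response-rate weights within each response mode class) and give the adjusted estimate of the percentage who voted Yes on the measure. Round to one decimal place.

17.4%

Class response rates: landline 65/260 = 25%, web 238/340 = 70%, mobile 154/280 = 55%, mail 126/360 = 35%, app 156/240 = 65%.
Weighting each respondent by the inverse class response rate inflates each class back to its sampled size, so the class weight is n_sampled:
  landline: 260 × 21.8 = 5668
  web: 340 × 40.9 = 13,906
  mobile: 280 × 9.6 = 2688
  mail: 360 × 5.1 = 1836
  app: 240 × 6.8 = 1632
Adjusted estimate = 25,730 / 1,480 = 17.3851 → 17.4%.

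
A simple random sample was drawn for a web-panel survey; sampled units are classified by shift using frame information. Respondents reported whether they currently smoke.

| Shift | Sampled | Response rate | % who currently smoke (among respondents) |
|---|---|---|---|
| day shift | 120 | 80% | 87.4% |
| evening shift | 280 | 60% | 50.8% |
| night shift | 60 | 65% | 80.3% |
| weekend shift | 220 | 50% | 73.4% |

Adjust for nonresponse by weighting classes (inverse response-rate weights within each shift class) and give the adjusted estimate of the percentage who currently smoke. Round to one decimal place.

67.2%

Inverse-response-rate weighting restores each class to its sampled count, so class totals weight by n_sampled:
  day shift: 120 × 87.4 = 10,488
  evening shift: 280 × 50.8 = 14,224
  night shift: 60 × 80.3 = 4818
  weekend shift: 220 × 73.4 = 16148
Adjusted estimate = 45,678 / 680 = 67.1735 → 67.2%.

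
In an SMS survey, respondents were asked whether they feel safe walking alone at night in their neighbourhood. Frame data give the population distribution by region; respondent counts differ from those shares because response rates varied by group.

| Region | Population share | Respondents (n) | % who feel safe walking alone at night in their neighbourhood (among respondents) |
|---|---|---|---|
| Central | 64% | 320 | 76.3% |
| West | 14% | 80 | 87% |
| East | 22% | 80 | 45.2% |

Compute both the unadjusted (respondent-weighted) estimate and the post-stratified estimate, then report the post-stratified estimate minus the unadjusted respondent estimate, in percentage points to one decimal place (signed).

-1.9 percentage points

Unadjusted (pooled respondent) estimate weights by respondent counts:
  (320/480)×76.3 + (80/480)×87 + (80/480)×45.2 = 72.9%
Post-stratified estimate weights by population shares:
  0.64×76.3 + 0.14×87 + 0.22×45.2 = 70.956%
Difference = 70.956 − 72.9 = -1.944 pp.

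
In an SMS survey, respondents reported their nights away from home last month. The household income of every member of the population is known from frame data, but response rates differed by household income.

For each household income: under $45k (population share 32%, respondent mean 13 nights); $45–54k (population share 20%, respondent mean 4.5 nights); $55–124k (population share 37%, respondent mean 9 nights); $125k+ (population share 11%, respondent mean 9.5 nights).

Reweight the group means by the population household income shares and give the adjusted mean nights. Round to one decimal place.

Each cell contributes population-share × respondent value:
  under $45k: 0.32 × 13 = 4.16
  $45–54k: 0.2 × 4.5 = 0.9
  $55–124k: 0.37 × 9 = 3.33
  $125k+: 0.11 × 9.5 = 1.045
Post-stratified estimate = 9.435 → 9.4.

9.4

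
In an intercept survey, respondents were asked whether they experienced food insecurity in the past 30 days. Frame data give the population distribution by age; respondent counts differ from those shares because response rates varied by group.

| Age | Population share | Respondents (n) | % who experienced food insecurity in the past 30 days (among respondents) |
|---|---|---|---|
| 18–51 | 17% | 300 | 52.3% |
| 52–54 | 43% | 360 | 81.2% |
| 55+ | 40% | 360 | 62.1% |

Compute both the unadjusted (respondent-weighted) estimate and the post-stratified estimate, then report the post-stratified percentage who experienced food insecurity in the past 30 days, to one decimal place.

Naive respondent-only estimate (weights = respondent counts):
  (300/1020)×52.3 + (360/1020)×81.2 + (360/1020)×62.1 = 65.9588%
Post-stratified estimate weights by population shares:
  0.17×52.3 + 0.43×81.2 + 0.4×62.1 = 68.647%

68.6%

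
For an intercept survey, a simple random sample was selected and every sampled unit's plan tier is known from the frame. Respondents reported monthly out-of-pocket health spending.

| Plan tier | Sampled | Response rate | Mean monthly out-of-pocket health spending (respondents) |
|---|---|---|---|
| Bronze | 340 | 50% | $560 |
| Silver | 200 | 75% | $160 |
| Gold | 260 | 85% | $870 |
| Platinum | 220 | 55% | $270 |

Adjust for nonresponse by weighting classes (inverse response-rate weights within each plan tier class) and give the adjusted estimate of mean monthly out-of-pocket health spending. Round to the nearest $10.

$500

With weight = n_sampled/n_responded per class, the weighted class total is n_sampled:
  Bronze: 340 × 560 = 190,400
  Silver: 200 × 160 = 32,000
  Gold: 260 × 870 = 226,200
  Platinum: 220 × 270 = 59,400
Adjusted estimate = 508,000 / 1,020 = 498.039 → $500.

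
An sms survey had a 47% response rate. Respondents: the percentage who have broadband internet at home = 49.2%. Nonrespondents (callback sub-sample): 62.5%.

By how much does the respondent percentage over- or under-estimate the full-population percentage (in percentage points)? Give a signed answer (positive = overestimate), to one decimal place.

-7.0 percentage points

Nonresponse fraction = 1 − 0.47 = 0.53.
Bias = (nonresponse fraction) × (respondent percentage − nonrespondent percentage)
     = 0.53 × (49.2 − 62.5) = 0.53 × -13.3 = -7.049.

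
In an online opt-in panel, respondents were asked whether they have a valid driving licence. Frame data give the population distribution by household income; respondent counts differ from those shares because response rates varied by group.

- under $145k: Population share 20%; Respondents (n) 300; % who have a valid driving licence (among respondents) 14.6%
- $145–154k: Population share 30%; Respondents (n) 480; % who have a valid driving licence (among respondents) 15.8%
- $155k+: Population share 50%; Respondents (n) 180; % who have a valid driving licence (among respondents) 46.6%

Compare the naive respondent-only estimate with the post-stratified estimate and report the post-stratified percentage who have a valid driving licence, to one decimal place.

Unadjusted (pooled respondent) estimate weights by respondent counts:
  (300/960)×14.6 + (480/960)×15.8 + (180/960)×46.6 = 21.2%
Post-stratified estimate weights by population shares:
  0.2×14.6 + 0.3×15.8 + 0.5×46.6 = 30.96%

31.0%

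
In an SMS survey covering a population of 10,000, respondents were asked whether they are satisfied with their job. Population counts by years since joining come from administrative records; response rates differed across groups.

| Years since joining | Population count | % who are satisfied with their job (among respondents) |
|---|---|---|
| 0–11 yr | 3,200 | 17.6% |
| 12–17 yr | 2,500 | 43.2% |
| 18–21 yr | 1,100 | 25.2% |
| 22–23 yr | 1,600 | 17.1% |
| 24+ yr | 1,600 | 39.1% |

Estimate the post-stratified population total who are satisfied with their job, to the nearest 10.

Each cell contributes its population count × the respondent rate:
  0–11 yr: 3,200 × 17.6% = 563.2
  12–17 yr: 2,500 × 43.2% = 1080
  18–21 yr: 1,100 × 25.2% = 277.2
  22–23 yr: 1,600 × 17.1% = 273.6
  24+ yr: 1,600 × 39.1% = 625.6
Estimated total = 2819.6 → 2,820.

2,820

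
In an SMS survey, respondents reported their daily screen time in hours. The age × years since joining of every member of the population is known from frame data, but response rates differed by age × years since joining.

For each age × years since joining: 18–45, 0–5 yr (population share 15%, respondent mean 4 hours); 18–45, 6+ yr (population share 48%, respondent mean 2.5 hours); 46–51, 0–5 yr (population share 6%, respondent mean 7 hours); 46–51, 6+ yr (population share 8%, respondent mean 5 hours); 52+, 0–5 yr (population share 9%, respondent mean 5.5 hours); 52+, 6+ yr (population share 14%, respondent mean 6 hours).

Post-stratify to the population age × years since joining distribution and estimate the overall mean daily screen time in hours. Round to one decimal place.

4.0

Each cell contributes population-share × respondent value:
  18–45, 0–5 yr: 0.15 × 4 = 0.6
  18–45, 6+ yr: 0.48 × 2.5 = 1.2
  46–51, 0–5 yr: 0.06 × 7 = 0.42
  46–51, 6+ yr: 0.08 × 5 = 0.4
  52+, 0–5 yr: 0.09 × 5.5 = 0.495
  52+, 6+ yr: 0.14 × 6 = 0.84
Post-stratified estimate = 3.955 → 4.0.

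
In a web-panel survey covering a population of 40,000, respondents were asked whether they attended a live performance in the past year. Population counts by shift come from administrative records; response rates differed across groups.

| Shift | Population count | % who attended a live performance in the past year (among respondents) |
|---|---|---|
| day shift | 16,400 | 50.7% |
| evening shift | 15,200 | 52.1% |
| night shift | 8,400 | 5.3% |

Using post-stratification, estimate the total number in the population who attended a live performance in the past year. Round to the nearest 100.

16,700

Apply each group's respondent rate to its population count:
  day shift: 16,400 × 50.7% = 8314.8
  evening shift: 15,200 × 52.1% = 7919.2
  night shift: 8,400 × 5.3% = 445.2
Estimated total = 16679.2 → 16,700.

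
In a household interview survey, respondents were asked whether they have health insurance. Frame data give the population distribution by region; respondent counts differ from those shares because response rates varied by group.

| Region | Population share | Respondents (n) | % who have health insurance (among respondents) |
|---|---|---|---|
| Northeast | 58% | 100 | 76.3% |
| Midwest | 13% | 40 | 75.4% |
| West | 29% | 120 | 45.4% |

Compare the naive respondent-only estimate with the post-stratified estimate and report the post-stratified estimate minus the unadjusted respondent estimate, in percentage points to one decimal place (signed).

+5.3 percentage points

Without adjustment, the pooled respondent share is:
  (100/260)×76.3 + (40/260)×75.4 + (120/260)×45.4 = 61.9%
Post-stratifying to population shares instead:
  0.58×76.3 + 0.13×75.4 + 0.29×45.4 = 67.222%
Difference = 67.222 − 61.9 = 5.322 pp.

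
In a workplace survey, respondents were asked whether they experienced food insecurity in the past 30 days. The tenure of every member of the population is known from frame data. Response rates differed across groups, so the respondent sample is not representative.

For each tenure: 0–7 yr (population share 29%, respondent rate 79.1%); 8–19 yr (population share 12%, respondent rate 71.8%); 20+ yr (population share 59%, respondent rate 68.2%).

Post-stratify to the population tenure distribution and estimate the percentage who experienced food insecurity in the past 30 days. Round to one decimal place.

Post-stratification weights by population share, not respondent share:
  0–7 yr: 0.29 × 79.1 = 22.939
  8–19 yr: 0.12 × 71.8 = 8.616
  20+ yr: 0.59 × 68.2 = 40.238
Post-stratified estimate = 71.793 → 71.8%.

71.8%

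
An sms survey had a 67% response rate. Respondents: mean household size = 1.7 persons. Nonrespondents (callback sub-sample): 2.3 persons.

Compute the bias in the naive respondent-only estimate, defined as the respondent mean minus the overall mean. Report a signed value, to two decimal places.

Nonresponse fraction = 1 − 0.67 = 0.33.
Bias = (nonresponse fraction) × (respondent mean − nonrespondent mean)
     = 0.33 × (1.7 − 2.3) = 0.33 × -0.6 = -0.198.

-0.20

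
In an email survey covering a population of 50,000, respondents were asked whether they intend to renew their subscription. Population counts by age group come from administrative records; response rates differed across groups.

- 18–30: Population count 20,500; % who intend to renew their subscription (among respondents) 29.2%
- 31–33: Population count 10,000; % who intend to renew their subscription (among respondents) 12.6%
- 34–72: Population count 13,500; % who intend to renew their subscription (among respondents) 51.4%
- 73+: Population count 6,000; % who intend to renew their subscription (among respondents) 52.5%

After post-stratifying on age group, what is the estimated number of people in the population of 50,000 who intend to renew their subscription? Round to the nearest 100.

17,300

Each cell contributes its population count × the respondent rate:
  18–30: 20,500 × 29.2% = 5986
  31–33: 10,000 × 12.6% = 1260
  34–72: 13,500 × 51.4% = 6939
  73+: 6,000 × 52.5% = 3150
Estimated total = 17,335 → 17,300.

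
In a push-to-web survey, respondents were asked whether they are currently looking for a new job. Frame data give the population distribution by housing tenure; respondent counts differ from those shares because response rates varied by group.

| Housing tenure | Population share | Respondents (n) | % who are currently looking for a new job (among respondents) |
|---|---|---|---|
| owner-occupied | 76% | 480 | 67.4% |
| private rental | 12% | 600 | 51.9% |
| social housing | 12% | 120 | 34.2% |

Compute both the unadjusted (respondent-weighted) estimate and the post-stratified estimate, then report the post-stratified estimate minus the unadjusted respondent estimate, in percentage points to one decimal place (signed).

+5.2 percentage points

Without adjustment, the pooled respondent share is:
  (480/1200)×67.4 + (600/1200)×51.9 + (120/1200)×34.2 = 56.33%
Post-stratified estimate weights by population shares:
  0.76×67.4 + 0.12×51.9 + 0.12×34.2 = 61.556%
Difference = 61.556 − 56.33 = 5.226 pp.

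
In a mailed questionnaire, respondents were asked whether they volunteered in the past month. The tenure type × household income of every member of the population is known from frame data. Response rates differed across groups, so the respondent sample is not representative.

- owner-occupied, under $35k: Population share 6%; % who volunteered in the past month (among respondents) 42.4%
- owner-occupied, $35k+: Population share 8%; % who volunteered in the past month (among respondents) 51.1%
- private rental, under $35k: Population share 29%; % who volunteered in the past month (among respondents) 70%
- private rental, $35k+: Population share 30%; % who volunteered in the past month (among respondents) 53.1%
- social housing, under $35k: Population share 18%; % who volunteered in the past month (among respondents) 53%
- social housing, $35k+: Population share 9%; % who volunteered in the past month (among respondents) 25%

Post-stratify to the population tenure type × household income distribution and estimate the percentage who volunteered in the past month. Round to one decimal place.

54.7%

Reweight to the known tenure type × household income distribution:
  owner-occupied, under $35k: 0.06 × 42.4 = 2.544
  owner-occupied, $35k+: 0.08 × 51.1 = 4.088
  private rental, under $35k: 0.29 × 70 = 20.3
  private rental, $35k+: 0.3 × 53.1 = 15.93
  social housing, under $35k: 0.18 × 53 = 9.54
  social housing, $35k+: 0.09 × 25 = 2.25
Post-stratified estimate = 54.652 → 54.7%.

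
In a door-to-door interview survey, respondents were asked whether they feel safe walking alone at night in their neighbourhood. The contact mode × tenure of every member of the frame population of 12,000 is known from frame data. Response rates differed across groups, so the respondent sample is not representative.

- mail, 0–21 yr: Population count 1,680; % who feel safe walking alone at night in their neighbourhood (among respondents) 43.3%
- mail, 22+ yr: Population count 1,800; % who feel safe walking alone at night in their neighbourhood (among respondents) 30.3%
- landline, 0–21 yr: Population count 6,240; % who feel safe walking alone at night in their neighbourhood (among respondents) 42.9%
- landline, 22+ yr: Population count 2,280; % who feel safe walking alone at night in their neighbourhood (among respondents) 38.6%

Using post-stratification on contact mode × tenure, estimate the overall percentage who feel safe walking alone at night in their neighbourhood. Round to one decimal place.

Weight each group's respondent value by its population share:
  mail, 0–21 yr: (1,680/12,000) × 43.3 = 6.062
  mail, 22+ yr: (1,800/12,000) × 30.3 = 4.545
  landline, 0–21 yr: (6,240/12,000) × 42.9 = 22.308
  landline, 22+ yr: (2,280/12,000) × 38.6 = 7.334
Post-stratified estimate = 40.249 → 40.2%.

40.2%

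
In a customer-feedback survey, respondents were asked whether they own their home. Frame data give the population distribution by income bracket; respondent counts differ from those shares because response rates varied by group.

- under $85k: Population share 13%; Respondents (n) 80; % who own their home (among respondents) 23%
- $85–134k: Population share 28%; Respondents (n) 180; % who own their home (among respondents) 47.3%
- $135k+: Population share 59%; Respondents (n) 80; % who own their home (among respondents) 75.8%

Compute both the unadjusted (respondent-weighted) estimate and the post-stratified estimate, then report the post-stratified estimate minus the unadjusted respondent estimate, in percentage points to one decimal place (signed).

+12.7 percentage points

Unadjusted (pooled respondent) estimate weights by respondent counts:
  (80/340)×23 + (180/340)×47.3 + (80/340)×75.8 = 48.2882%
Post-stratifying to population shares instead:
  0.13×23 + 0.28×47.3 + 0.59×75.8 = 60.956%
Difference = 60.956 − 48.2882 = 12.6678 pp.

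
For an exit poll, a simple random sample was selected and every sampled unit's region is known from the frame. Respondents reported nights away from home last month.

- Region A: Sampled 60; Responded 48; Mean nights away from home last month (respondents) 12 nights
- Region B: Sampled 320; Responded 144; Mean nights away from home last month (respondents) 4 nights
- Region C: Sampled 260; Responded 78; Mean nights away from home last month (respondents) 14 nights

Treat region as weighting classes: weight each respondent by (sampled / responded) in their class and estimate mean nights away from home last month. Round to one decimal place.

8.8

Response rates by class: Region A 48/60 = 80%, Region B 144/320 = 45%, Region C 78/260 = 30%.
Each respondent's weight = sampled/responded in their class; summing within a class gives n_sampled, so:
  Region A: 60 × 12 = 720
  Region B: 320 × 4 = 1280
  Region C: 260 × 14 = 3640
Adjusted estimate = 5640 / 640 = 8.8125 → 8.8.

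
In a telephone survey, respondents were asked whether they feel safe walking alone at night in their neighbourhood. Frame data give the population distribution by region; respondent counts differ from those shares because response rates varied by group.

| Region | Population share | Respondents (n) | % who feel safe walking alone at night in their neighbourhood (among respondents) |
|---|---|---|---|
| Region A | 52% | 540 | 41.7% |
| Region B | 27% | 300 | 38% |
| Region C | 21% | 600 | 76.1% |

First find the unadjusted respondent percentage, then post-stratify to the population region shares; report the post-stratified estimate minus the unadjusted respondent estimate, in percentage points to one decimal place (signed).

Naive respondent-only estimate (weights = respondent counts):
  (540/1440)×41.7 + (300/1440)×38 + (600/1440)×76.1 = 55.2625%
Post-stratifying to population shares instead:
  0.52×41.7 + 0.27×38 + 0.21×76.1 = 47.925%
Difference = 47.925 − 55.2625 = -7.3375 pp.

-7.3 percentage points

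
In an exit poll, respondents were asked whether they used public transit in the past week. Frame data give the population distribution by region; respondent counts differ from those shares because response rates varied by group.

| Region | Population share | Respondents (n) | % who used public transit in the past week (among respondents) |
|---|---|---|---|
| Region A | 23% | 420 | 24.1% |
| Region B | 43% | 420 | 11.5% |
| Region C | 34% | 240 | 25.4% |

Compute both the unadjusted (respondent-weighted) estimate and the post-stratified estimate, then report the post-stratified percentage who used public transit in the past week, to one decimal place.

19.1%

Unadjusted (pooled respondent) estimate weights by respondent counts:
  (420/1080)×24.1 + (420/1080)×11.5 + (240/1080)×25.4 = 19.4889%
Post-stratifying to population shares instead:
  0.23×24.1 + 0.43×11.5 + 0.34×25.4 = 19.124%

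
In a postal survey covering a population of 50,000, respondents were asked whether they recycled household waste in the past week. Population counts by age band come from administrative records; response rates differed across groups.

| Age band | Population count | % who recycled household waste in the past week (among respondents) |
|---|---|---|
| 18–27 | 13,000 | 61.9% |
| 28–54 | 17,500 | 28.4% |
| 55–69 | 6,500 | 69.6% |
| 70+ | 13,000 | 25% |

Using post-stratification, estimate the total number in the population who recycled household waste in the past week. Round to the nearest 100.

Each cell contributes its population count × the respondent rate:
  18–27: 13,000 × 61.9% = 8047
  28–54: 17,500 × 28.4% = 4970
  55–69: 6,500 × 69.6% = 4524
  70+: 13,000 × 25% = 3250
Estimated total = 20,791 → 20,800.

20,800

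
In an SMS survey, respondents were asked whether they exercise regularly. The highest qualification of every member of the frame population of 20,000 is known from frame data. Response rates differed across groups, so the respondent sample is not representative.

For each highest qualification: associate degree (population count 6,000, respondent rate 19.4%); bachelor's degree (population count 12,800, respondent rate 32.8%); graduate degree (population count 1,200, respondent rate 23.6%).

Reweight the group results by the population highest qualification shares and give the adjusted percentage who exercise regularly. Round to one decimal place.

28.2%

Reweight to the known highest qualification distribution:
  associate degree: (6,000/20,000) × 19.4 = 5.82
  bachelor's degree: (12,800/20,000) × 32.8 = 20.992
  graduate degree: (1,200/20,000) × 23.6 = 1.416
Post-stratified estimate = 28.228 → 28.2%.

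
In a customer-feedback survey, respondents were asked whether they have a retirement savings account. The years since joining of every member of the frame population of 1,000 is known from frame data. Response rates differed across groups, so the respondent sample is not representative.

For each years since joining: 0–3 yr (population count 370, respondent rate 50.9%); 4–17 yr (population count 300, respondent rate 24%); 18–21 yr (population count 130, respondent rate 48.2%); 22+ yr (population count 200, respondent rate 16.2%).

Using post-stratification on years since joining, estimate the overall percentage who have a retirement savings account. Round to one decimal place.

35.5%

Each cell contributes population-share × respondent value:
  0–3 yr: (370/1,000) × 50.9 = 18.833
  4–17 yr: (300/1,000) × 24 = 7.2
  18–21 yr: (130/1,000) × 48.2 = 6.266
  22+ yr: (200/1,000) × 16.2 = 3.24
Post-stratified estimate = 35.539 → 35.5%.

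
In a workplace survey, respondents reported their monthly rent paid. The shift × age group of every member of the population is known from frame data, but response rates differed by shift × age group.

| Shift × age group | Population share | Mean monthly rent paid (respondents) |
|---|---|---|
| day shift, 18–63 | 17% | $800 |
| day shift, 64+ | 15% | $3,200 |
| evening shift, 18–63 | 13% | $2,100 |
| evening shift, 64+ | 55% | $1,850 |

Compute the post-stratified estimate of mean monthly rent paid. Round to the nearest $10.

Reweight to the known shift × age group distribution:
  day shift, 18–63: 0.17 × 800 = 136
  day shift, 64+: 0.15 × 3200 = 480
  evening shift, 18–63: 0.13 × 2100 = 273
  evening shift, 64+: 0.55 × 1850 = 1017.5
Post-stratified estimate = 1906.5 → $1,910.

$1,910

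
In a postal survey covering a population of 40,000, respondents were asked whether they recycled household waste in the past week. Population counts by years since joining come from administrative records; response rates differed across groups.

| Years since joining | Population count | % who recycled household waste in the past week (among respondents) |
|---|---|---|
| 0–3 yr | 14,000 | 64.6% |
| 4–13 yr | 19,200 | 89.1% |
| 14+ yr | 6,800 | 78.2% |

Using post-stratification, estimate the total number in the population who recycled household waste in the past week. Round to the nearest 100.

Estimated count per cell = population count × respondent percentage:
  0–3 yr: 14,000 × 64.6% = 9044
  4–13 yr: 19,200 × 89.1% = 17107.2
  14+ yr: 6,800 × 78.2% = 5317.6
Estimated total = 31468.8 → 31,500.

31,500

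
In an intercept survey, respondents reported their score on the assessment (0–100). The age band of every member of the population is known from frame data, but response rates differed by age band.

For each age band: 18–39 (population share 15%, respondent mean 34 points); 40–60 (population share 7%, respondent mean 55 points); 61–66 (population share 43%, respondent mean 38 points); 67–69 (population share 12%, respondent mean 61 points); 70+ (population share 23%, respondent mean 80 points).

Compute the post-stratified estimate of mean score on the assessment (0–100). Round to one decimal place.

51.0

Weight each group's respondent value by its population share:
  18–39: 0.15 × 34 = 5.1
  40–60: 0.07 × 55 = 3.85
  61–66: 0.43 × 38 = 16.34
  67–69: 0.12 × 61 = 7.32
  70+: 0.23 × 80 = 18.4
Post-stratified estimate = 51.01 → 51.0.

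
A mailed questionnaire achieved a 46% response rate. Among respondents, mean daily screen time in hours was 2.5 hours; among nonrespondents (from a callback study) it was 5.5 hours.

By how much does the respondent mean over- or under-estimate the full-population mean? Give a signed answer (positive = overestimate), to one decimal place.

Nonresponse fraction = 1 − 0.46 = 0.54.
Bias = (nonresponse fraction) × (respondent mean − nonrespondent mean)
     = 0.54 × (2.5 − 5.5) = 0.54 × -3 = -1.62.

-1.6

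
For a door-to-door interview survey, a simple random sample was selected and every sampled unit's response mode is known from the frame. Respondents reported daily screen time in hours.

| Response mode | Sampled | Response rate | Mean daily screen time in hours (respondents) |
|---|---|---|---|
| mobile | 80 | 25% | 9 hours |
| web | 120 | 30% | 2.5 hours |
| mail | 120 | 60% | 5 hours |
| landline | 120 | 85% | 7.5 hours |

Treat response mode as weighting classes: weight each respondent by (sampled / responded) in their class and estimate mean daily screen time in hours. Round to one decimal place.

5.7

Each respondent's weight = sampled/responded in their class; summing within a class gives n_sampled, so:
  mobile: 80 × 9 = 720
  web: 120 × 2.5 = 300
  mail: 120 × 5 = 600
  landline: 120 × 7.5 = 900
Adjusted estimate = 2520 / 440 = 5.72727 → 5.7.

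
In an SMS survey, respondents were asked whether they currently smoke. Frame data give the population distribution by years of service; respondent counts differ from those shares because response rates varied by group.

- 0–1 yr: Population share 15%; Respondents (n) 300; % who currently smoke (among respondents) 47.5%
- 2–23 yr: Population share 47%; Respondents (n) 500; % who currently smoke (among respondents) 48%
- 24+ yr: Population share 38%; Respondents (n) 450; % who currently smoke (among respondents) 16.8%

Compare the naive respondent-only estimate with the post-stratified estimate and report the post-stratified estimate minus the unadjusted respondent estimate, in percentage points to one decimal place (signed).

Unadjusted (pooled respondent) estimate weights by respondent counts:
  (300/1250)×47.5 + (500/1250)×48 + (450/1250)×16.8 = 36.648%
Reweighting by population years of service shares:
  0.15×47.5 + 0.47×48 + 0.38×16.8 = 36.069%
Difference = 36.069 − 36.648 = -0.579 pp.

-0.6 percentage points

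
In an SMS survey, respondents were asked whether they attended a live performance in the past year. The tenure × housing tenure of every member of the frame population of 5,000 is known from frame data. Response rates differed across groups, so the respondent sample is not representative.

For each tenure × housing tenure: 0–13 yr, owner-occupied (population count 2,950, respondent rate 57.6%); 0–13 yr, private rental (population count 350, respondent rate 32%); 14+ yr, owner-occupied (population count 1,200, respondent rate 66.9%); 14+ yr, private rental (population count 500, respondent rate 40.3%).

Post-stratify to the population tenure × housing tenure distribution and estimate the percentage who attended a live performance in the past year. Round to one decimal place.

56.3%

Each cell contributes population-share × respondent value:
  0–13 yr, owner-occupied: (2,950/5,000) × 57.6 = 33.984
  0–13 yr, private rental: (350/5,000) × 32 = 2.24
  14+ yr, owner-occupied: (1,200/5,000) × 66.9 = 16.056
  14+ yr, private rental: (500/5,000) × 40.3 = 4.03
Post-stratified estimate = 56.31 → 56.3%.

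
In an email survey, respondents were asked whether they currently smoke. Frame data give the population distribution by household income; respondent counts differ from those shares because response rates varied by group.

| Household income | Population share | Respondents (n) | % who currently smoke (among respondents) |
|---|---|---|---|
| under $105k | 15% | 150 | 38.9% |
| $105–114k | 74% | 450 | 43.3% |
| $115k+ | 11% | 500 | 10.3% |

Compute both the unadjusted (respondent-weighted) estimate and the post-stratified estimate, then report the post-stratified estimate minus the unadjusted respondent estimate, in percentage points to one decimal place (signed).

Naive respondent-only estimate (weights = respondent counts):
  (150/1100)×38.9 + (450/1100)×43.3 + (500/1100)×10.3 = 27.7%
Post-stratifying to population shares instead:
  0.15×38.9 + 0.74×43.3 + 0.11×10.3 = 39.01%
Difference = 39.01 − 27.7 = 11.31 pp.

+11.3 percentage points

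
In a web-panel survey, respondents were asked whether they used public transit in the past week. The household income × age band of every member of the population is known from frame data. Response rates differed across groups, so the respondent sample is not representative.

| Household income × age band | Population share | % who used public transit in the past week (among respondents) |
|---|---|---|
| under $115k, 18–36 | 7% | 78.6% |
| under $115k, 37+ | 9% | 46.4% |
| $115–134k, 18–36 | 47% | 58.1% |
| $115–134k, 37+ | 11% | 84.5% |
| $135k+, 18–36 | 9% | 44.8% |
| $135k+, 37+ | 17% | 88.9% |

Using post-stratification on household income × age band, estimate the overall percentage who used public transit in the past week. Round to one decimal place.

65.4%

Weight each group's respondent value by its population share:
  under $115k, 18–36: 0.07 × 78.6 = 5.502
  under $115k, 37+: 0.09 × 46.4 = 4.176
  $115–134k, 18–36: 0.47 × 58.1 = 27.307
  $115–134k, 37+: 0.11 × 84.5 = 9.295
  $135k+, 18–36: 0.09 × 44.8 = 4.032
  $135k+, 37+: 0.17 × 88.9 = 15.113
Post-stratified estimate = 65.425 → 65.4%.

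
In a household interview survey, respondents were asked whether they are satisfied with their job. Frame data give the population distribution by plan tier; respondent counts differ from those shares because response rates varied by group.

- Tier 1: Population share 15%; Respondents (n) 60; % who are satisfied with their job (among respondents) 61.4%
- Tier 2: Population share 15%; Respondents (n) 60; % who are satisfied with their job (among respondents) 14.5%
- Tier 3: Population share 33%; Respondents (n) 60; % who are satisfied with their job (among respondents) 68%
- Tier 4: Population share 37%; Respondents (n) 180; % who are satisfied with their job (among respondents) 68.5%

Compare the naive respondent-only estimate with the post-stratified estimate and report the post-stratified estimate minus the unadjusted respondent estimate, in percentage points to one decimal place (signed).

Without adjustment, the pooled respondent share is:
  (60/360)×61.4 + (60/360)×14.5 + (60/360)×68 + (180/360)×68.5 = 58.2333%
Post-stratified estimate weights by population shares:
  0.15×61.4 + 0.15×14.5 + 0.33×68 + 0.37×68.5 = 59.17%
Difference = 59.17 − 58.2333 = 0.9367 pp.

+0.9 percentage points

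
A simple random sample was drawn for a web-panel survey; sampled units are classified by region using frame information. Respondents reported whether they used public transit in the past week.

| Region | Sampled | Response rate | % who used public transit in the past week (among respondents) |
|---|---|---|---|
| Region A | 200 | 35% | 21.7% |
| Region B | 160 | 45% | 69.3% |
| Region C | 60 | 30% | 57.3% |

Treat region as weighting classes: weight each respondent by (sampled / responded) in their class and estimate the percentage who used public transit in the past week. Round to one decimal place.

Weighting each respondent by the inverse class response rate inflates each class back to its sampled size, so the class weight is n_sampled:
  Region A: 200 × 21.7 = 4340
  Region B: 160 × 69.3 = 11,088
  Region C: 60 × 57.3 = 3438
Adjusted estimate = 18,866 / 420 = 44.919 → 44.9%.

44.9%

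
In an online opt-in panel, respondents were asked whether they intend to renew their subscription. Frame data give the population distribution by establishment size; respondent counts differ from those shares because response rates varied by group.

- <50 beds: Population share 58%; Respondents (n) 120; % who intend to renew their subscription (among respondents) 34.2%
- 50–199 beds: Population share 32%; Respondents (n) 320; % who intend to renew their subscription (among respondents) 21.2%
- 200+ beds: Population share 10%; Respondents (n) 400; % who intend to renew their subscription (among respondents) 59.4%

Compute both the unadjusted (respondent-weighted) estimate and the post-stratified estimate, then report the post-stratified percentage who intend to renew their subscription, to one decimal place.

Without adjustment, the pooled respondent share is:
  (120/840)×34.2 + (320/840)×21.2 + (400/840)×59.4 = 41.2476%
Reweighting by population establishment size shares:
  0.58×34.2 + 0.32×21.2 + 0.1×59.4 = 32.56%

32.6%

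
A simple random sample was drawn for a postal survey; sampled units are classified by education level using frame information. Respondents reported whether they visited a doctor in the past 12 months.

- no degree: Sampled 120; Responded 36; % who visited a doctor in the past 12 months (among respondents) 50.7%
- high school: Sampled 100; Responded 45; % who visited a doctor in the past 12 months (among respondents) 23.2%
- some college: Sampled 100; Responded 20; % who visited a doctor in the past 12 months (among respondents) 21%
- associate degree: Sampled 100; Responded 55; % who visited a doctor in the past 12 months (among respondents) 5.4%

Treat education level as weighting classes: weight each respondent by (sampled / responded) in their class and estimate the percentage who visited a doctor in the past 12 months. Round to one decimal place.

26.3%

Response rates by class: no degree 36/120 = 30%, high school 45/100 = 45%, some college 20/100 = 20%, associate degree 55/100 = 55%.
Weighting each respondent by the inverse class response rate inflates each class back to its sampled size, so the class weight is n_sampled:
  no degree: 120 × 50.7 = 6084
  high school: 100 × 23.2 = 2320
  some college: 100 × 21 = 2100
  associate degree: 100 × 5.4 = 540
Adjusted estimate = 11,044 / 420 = 26.2952 → 26.3%.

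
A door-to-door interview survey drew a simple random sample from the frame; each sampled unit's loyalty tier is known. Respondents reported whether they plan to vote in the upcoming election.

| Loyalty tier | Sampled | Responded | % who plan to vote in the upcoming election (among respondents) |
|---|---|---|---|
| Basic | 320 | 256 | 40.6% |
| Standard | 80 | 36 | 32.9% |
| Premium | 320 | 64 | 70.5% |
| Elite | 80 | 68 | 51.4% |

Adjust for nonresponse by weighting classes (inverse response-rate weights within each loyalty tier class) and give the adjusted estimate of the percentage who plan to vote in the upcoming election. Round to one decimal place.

Class response rates: Basic 256/320 = 80%, Standard 36/80 = 45%, Premium 64/320 = 20%, Elite 68/80 = 85%.
Weighting each respondent by the inverse class response rate inflates each class back to its sampled size, so the class weight is n_sampled:
  Basic: 320 × 40.6 = 12,992
  Standard: 80 × 32.9 = 2632
  Premium: 320 × 70.5 = 22,560
  Elite: 80 × 51.4 = 4112
Adjusted estimate = 42,296 / 800 = 52.87 → 52.9%.

52.9%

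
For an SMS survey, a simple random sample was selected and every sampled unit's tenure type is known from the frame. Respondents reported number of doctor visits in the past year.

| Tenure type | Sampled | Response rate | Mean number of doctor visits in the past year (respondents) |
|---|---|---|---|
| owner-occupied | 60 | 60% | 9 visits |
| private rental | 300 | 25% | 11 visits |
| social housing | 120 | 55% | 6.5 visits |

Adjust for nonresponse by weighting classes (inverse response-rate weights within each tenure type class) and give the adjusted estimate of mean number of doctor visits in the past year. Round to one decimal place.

Weighting each respondent by the inverse class response rate inflates each class back to its sampled size, so the class weight is n_sampled:
  owner-occupied: 60 × 9 = 540
  private rental: 300 × 11 = 3300
  social housing: 120 × 6.5 = 780
Adjusted estimate = 4620 / 480 = 9.625 → 9.6.

9.6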